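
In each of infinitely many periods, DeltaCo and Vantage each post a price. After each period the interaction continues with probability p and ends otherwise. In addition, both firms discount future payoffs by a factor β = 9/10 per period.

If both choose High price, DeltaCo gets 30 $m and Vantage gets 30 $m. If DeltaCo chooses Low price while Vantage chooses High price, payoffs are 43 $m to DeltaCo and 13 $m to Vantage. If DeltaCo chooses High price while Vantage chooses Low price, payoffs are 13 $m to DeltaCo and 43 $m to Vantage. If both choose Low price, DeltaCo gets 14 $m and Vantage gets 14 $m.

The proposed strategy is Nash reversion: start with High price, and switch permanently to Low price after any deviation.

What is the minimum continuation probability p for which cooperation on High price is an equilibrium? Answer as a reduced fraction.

130/261

Expected continuation weight on next period's payoff is β·p = 9/10·p, which plays the role of the discount factor.
Cooperation requires 9/10·p ≥ (43−30)/(43−14) = 13/29, hence p ≥ 130/261.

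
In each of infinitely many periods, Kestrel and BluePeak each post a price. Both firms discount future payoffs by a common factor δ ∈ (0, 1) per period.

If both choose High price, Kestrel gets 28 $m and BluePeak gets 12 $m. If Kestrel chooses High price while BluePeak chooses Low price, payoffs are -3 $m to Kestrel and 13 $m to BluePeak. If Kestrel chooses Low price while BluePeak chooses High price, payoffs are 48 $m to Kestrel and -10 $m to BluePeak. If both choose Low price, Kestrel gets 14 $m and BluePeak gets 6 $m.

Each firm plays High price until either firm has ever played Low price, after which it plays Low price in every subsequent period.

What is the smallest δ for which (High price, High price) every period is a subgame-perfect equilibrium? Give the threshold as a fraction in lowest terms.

For Kestrel: deviation gain 48−28 = 20, per-period punishment loss 28−14 = 14. IC gives δ ≥ 20/34 = 10/17.
For BluePeak: gain 1, loss 6 per period, so δ ≥ 1/7.
The tighter constraint is Kestrel's, so cooperation needs δ ≥ 10/17.

10/17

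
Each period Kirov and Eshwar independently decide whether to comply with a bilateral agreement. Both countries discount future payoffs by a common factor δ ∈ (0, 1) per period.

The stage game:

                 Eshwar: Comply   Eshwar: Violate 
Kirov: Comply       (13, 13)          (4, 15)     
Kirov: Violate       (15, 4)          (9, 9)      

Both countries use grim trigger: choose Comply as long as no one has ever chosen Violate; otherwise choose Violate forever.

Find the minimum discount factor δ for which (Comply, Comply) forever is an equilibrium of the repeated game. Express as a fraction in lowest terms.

13/(1−δ) ≥ 15 + 9δ/(1−δ)
13 ≥ 15 − 6δ
δ ≥ 2/6 = 1/3.

1/3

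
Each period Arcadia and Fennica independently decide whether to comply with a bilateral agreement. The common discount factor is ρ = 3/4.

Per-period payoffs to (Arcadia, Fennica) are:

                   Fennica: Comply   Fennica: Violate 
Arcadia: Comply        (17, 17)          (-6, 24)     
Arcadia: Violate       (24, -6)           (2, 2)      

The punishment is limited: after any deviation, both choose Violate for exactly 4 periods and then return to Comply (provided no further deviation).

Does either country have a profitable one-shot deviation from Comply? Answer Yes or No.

Comparing payoff streams over the 5 periods until play realigns: cooperate → 17(1+ρ+…+ρ^4); deviate → 24 + 2(ρ+…+ρ^4).
Cooperation is sustained iff (17−2)(ρ+…+ρ^4) ≥ 24−17.
ρ+…+ρ^4 = 3/4·(1−(3/4)^4)/(1−3/4) = 2.0508, and (24−17)/(17−2) = 0.4667.
2.0508 ≥ 0.4667, so cooperation is sustainable.

No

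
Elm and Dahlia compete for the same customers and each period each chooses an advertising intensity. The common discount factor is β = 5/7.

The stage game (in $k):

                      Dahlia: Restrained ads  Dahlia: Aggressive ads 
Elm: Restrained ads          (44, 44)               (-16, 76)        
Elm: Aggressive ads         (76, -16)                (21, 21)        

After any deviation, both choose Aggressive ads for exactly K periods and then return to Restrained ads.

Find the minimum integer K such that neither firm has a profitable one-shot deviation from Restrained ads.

3

IC: β(1−β^K)/(1−β) ≥ (76−44)/(44−21) = 32/23.
With β = 5/7: need 1 − β^K ≥ 32/23·(1−5/7)/(5/7), i.e. β^K ≤ 0.4435.
Since (5/7)^2 = 0.5102 and (5/7)^3 = 0.3644, the smallest such K is 3.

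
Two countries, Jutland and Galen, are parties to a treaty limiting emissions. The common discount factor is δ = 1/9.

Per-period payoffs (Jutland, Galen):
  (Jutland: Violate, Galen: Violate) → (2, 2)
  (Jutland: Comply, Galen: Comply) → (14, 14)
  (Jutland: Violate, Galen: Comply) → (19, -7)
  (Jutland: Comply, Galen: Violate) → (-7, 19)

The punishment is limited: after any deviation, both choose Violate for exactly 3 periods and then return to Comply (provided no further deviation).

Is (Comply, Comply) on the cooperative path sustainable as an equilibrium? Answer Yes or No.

Comparing payoff streams over the 4 periods until play realigns: cooperate → 14(1+δ+…+δ^3); deviate → 19 + 2(δ+…+δ^3).
Cooperation is sustained iff (14−2)(δ+…+δ^3) ≥ 19−14.
δ+…+δ^3 = 1/9·(1−(1/9)^3)/(1−1/9) = 0.1248, and (19−14)/(14−2) = 0.4167.
0.1248 < 0.4167, so cooperation is not sustainable.

No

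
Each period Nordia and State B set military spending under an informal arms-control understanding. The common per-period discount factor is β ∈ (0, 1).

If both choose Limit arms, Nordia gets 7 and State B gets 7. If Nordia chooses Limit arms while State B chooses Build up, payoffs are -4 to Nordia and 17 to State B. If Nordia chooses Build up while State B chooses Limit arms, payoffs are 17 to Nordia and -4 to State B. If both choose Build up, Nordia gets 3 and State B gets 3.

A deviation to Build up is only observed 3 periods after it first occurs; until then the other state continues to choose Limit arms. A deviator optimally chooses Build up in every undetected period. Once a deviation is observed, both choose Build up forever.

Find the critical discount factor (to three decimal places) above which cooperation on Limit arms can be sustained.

The best deviation is to choose Build up for all 3 undetected periods, earning 17 each, then 3 forever once detected.
Deviation value: 17(1−β^3)/(1−β) + 3β^3/(1−β); cooperation value: 7/(1−β).
IC: 7 ≥ 17(1−β^3) + 3β^3 = 17 − 14β^3.
So β^3 ≥ 10/14 = 5/7, giving β ≥ (5/7)^(1/3) ≈ 0.894.

0.894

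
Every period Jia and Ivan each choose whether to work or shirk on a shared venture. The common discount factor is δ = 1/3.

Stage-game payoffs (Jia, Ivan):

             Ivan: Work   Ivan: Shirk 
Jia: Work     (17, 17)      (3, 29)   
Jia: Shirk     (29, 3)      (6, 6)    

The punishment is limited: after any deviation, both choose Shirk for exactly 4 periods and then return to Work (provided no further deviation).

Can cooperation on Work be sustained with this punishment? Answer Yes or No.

No

IC: δ+…+δ^4 ≥ (29−17)/(17−6) = 12/11.
At δ = 1/3: partial sum = 0.4938 < 1.0909. Cooperation not sustainable.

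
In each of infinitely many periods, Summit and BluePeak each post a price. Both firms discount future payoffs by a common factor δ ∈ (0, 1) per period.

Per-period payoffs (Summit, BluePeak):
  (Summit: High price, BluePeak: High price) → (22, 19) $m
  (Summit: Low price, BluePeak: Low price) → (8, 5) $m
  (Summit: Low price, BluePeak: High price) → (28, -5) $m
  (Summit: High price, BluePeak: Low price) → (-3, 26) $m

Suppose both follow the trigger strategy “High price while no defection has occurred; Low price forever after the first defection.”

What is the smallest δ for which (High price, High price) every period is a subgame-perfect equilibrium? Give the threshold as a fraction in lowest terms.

1/3

For Summit: deviation gain 28−22 = 6, per-period punishment loss 22−8 = 14. IC gives δ ≥ 6/20 = 3/10.
For BluePeak: gain 7, loss 14 per period, so δ ≥ 7/21 = 1/3.
The tighter constraint is BluePeak's, so cooperation needs δ ≥ 1/3.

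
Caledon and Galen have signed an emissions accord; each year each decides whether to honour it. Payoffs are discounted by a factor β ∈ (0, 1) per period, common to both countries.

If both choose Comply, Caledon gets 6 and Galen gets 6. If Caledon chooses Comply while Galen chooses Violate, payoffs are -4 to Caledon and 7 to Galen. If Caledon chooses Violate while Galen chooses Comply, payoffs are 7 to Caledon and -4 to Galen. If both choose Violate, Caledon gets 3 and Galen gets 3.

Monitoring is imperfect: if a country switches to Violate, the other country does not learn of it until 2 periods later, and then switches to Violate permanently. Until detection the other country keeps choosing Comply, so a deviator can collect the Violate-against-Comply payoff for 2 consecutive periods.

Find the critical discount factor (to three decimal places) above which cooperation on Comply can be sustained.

A deviator earns 7 for 2 periods, then 3 forever; cooperating earns 6 forever. Multiplying the IC by (1−β):
6 ≥ 7(1−β^2) + 3β^2, so 4·β^2 ≥ 1 and β^2 ≥ 1/4.
β ≥ (1/4)^(1/2) ≈ 0.500.

0.500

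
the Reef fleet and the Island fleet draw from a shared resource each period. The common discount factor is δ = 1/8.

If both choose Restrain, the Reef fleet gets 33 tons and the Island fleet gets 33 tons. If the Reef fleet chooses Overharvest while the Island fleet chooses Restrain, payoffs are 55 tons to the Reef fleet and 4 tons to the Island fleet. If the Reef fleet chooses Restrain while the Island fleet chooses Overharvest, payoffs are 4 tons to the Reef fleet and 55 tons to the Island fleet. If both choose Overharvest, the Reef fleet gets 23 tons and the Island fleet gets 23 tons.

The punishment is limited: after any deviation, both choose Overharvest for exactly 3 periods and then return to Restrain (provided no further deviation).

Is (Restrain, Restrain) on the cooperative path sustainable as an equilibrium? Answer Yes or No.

Comparing payoff streams over the 4 periods until play realigns: cooperate → 33(1+δ+…+δ^3); deviate → 55 + 23(δ+…+δ^3).
Cooperation is sustained iff (33−23)(δ+…+δ^3) ≥ 55−33.
δ+…+δ^3 = 1/8·(1−(1/8)^3)/(1−1/8) = 0.1426, and (55−33)/(33−23) = 2.2000.
0.1426 < 2.2000, so cooperation is not sustainable.

No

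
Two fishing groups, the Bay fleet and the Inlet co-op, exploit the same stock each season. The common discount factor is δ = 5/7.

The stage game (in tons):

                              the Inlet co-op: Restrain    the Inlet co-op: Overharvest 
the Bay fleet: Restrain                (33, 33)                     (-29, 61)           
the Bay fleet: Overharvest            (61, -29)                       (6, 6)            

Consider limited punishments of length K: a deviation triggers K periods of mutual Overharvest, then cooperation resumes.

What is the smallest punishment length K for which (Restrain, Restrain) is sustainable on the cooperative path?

No profitable deviation requires (33−6)(δ+…+δ^K) ≥ 61−33, i.e. δ+…+δ^K ≥ 28/27 ≈ 1.0370.
With δ = 5/7, the partial sums are K=1: 0.7143, K=2: 1.2245.
K = 2 is the first length at which the sum reaches 1.0370.

2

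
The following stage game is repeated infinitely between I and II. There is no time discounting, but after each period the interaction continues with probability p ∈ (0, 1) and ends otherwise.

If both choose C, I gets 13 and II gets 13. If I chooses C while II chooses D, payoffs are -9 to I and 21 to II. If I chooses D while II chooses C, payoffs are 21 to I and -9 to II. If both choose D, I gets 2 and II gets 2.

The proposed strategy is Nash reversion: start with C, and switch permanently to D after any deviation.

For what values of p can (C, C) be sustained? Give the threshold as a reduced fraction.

8/19

Expected cooperation value is 13 + p·13 + p²·13 + … = 13/(1−p); deviation gives 21 + p·2/(1−p).
13 ≥ 21(1−p) + 2p ⇒ 19p ≥ 8 ⇒ p ≥ 8/19.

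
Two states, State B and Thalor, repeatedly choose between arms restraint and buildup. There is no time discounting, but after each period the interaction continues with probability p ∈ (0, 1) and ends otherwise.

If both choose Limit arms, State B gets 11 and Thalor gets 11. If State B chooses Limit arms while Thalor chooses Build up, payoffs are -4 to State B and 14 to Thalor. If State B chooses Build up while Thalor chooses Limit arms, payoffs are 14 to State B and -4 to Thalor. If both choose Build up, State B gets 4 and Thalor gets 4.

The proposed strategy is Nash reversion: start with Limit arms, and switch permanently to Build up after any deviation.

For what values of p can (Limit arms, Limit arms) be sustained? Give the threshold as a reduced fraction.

Expected cooperation value is 11 + p·11 + p²·11 + … = 11/(1−p); deviation gives 14 + p·4/(1−p).
11 ≥ 14(1−p) + 4p ⇒ 10p ≥ 3 ⇒ p ≥ 3/10.

3/10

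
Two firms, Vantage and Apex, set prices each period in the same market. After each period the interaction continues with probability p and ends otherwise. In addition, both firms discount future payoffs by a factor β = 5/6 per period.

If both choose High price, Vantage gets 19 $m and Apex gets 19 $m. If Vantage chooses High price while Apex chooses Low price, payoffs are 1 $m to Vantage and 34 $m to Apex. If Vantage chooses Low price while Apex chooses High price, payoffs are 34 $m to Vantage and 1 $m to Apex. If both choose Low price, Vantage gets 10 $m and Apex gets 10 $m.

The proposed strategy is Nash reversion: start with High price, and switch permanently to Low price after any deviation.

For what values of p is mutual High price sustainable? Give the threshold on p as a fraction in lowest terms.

Expected continuation weight on next period's payoff is β·p = 5/6·p, which plays the role of the discount factor.
Cooperation requires 5/6·p ≥ (34−19)/(34−10) = 5/8, hence p ≥ 3/4.

3/4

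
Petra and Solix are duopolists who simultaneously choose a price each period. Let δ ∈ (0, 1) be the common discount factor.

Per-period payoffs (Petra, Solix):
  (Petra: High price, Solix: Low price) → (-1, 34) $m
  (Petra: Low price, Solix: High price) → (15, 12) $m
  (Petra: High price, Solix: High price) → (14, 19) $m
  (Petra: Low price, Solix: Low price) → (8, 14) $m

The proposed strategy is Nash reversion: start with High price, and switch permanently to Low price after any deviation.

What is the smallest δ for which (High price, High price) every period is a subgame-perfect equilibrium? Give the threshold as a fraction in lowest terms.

Petra's threshold: (15−14)/(15−8) = 1/7.
Solix's threshold: (34−19)/(34−14) = 3/4.
1/7 < 3/4, so Solix binds and δ* = 3/4.

3/4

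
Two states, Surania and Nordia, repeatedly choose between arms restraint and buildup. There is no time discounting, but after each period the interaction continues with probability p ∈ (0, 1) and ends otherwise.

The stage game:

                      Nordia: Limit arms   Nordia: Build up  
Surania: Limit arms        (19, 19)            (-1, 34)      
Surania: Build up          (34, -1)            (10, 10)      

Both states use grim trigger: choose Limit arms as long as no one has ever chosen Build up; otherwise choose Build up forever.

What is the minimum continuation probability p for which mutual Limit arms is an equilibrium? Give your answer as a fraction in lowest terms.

Expected cooperation value is 19 + p·19 + p²·19 + … = 19/(1−p); deviation gives 34 + p·10/(1−p).
19 ≥ 34(1−p) + 10p ⇒ 24p ≥ 15 ⇒ p ≥ 15/24 = 5/8.

5/8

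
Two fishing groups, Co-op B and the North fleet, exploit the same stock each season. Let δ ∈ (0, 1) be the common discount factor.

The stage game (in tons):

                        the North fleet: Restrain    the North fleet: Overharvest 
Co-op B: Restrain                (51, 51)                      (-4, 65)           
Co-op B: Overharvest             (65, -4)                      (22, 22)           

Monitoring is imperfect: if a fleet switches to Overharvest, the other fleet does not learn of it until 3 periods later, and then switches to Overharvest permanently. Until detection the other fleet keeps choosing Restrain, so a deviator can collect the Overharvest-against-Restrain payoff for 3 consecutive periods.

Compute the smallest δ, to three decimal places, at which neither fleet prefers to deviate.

The best deviation is to choose Overharvest for all 3 undetected periods, earning 65 each, then 22 forever once detected.
Deviation value: 65(1−δ^3)/(1−δ) + 22δ^3/(1−δ); cooperation value: 51/(1−δ).
IC: 51 ≥ 65(1−δ^3) + 22δ^3 = 65 − 43δ^3.
So δ^3 ≥ 14/43, giving δ ≥ (14/43)^(1/3) ≈ 0.688.

0.688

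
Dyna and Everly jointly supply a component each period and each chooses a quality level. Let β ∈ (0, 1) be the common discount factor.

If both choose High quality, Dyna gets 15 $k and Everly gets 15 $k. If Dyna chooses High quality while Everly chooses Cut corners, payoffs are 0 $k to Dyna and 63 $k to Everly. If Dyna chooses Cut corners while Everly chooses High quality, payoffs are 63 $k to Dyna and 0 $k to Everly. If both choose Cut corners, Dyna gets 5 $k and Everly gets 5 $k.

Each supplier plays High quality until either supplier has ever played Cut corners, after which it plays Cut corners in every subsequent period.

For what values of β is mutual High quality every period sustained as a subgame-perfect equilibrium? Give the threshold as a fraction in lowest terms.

24/29

One-period gain from deviating is 63 − 15 = 48. The loss is 15 − 5 = 10 in every subsequent period, with present value 10·β/(1−β).
Deviation is unprofitable when 10·β/(1−β) ≥ 48, i.e. β/(1−β) ≥ 24/5.
Equivalently β ≥ 48/(48+10) = 24/29.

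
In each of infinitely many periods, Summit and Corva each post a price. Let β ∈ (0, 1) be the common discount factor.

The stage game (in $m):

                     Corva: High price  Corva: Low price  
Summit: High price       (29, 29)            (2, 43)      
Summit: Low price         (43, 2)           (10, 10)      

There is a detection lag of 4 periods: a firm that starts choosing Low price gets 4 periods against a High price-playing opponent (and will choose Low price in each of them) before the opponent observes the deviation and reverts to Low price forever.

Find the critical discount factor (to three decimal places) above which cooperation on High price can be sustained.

A deviator earns 43 for 4 periods, then 10 forever; cooperating earns 29 forever. Multiplying the IC by (1−β):
29 ≥ 43(1−β^4) + 10β^4, so 33·β^4 ≥ 14 and β^4 ≥ 14/33.
β ≥ (14/33)^(1/4) ≈ 0.807.

0.807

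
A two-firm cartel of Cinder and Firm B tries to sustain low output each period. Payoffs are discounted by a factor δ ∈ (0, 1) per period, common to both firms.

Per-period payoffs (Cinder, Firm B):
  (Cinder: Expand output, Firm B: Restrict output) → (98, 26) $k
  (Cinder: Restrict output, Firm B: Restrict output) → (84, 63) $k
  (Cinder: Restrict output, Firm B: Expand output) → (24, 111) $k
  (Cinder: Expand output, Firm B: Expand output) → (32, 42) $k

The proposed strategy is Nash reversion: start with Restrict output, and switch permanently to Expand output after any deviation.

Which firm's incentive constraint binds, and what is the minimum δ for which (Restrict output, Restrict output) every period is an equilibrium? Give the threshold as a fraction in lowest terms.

Firm B; δ ≥ 16/23

Cinder's threshold: (98−84)/(98−32) = 7/33.
Firm B's threshold: (111−63)/(111−42) = 16/23.
7/33 < 16/23, so Firm B binds and δ* = 16/23.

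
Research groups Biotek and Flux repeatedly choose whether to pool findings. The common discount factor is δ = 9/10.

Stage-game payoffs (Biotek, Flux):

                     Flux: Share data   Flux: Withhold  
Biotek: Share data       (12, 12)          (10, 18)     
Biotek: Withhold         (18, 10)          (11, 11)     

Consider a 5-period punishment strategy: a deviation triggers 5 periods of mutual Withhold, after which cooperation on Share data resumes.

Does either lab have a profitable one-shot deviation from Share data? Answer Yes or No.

Comparing payoff streams over the 6 periods until play realigns: cooperate → 12(1+δ+…+δ^5); deviate → 18 + 11(δ+…+δ^5).
Cooperation is sustained iff (12−11)(δ+…+δ^5) ≥ 18−12.
δ+…+δ^5 = 9/10·(1−(9/10)^5)/(1−9/10) = 3.6856, and (18−12)/(12−11) = 6.0000.
3.6856 < 6.0000, so cooperation is not sustainable.

Yes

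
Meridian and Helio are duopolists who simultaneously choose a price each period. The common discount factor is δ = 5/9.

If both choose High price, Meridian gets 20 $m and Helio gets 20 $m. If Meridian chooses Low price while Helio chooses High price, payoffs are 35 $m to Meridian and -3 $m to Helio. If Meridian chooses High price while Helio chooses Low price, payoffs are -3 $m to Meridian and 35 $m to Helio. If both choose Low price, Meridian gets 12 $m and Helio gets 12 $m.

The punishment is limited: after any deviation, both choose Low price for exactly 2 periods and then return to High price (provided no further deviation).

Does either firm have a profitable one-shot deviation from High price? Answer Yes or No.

Yes

A one-shot deviation gives 35 now, then 12 for 2 periods, then back to 20.
Gain from deviating: (35−20) today; loss: (20−12) in each of the next 2 periods.
No-deviation condition: (20−12)(δ+…+δ^2) ≥ 35−20, i.e. δ+…+δ^2 ≥ 15/8.
At δ = 5/9: δ+…+δ^2 = 0.8642 < 1.8750.
So cooperation is not sustainable.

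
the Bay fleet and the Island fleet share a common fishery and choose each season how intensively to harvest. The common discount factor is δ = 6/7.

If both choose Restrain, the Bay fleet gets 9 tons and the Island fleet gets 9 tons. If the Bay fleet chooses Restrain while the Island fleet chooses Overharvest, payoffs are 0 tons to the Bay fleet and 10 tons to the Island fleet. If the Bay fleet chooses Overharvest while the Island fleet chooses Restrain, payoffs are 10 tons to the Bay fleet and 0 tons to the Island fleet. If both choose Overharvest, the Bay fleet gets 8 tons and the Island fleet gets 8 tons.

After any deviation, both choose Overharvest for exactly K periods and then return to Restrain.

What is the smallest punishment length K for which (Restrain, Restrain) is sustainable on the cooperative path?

Need Σ_{k=1}^{K} δ^k ≥ (10−9)/(9−8) = 1.0000 at δ = 6/7.
At K = 1 the sum is 0.8571 < 1.0000; at K = 2 it is 1.5918 ≥ 1.0000.
So the minimum punishment length is K = 2.

2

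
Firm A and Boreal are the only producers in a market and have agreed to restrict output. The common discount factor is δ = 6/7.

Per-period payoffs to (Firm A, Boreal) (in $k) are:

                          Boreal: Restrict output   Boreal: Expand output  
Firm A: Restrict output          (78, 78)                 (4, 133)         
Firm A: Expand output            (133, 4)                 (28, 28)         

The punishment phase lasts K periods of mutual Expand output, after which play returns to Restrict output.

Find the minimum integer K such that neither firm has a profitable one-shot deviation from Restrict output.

2

Need Σ_{k=1}^{K} δ^k ≥ (133−78)/(78−28) = 1.1000 at δ = 6/7.
At K = 1 the sum is 0.8571 < 1.1000; at K = 2 it is 1.5918 ≥ 1.1000.
So the minimum punishment length is K = 2.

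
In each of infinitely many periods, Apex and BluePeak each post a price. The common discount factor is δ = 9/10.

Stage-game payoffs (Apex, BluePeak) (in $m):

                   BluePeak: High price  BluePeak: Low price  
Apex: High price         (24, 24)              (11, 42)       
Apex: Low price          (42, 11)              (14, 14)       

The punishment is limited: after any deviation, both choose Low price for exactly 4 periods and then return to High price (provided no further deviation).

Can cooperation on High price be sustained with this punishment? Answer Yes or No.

Yes

IC: δ+…+δ^4 ≥ (42−24)/(24−14) = 9/5.
At δ = 9/10: partial sum = 3.0951 ≥ 1.8000. Cooperation sustainable.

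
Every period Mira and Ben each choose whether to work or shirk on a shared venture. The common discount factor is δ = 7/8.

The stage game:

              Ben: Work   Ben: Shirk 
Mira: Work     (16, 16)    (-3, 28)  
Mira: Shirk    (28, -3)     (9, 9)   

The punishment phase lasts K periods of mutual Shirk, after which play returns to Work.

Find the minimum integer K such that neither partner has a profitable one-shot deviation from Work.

No profitable deviation requires (16−9)(δ+…+δ^K) ≥ 28−16, i.e. δ+…+δ^K ≥ 12/7 ≈ 1.7143.
With δ = 7/8, the partial sums are K=1: 0.8750, K=2: 1.6406, K=3: 2.3105.
K = 3 is the first length at which the sum reaches 1.7143.

3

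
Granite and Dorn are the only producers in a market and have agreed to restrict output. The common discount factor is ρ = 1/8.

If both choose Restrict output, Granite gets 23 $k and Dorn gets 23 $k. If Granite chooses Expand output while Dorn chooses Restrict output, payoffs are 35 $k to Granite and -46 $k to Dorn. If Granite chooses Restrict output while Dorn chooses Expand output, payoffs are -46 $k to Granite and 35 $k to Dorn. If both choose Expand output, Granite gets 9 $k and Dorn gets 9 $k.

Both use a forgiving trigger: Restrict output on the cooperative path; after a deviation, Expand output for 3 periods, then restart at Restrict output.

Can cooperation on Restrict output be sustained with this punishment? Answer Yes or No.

No

IC: ρ+…+ρ^3 ≥ (35−23)/(23−9) = 6/7.
At ρ = 1/8: partial sum = 0.1426 < 0.8571. Cooperation not sustainable.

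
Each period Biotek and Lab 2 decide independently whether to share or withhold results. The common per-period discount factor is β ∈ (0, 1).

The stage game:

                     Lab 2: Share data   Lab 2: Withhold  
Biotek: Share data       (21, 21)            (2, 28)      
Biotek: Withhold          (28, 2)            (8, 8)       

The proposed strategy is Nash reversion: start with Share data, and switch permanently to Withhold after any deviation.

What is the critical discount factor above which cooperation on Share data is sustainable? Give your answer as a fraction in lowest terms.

Cooperation forever yields 21 each period: 21/(1−β).
Deviating yields 28 once, then 8 forever: 28 + 8β/(1−β).
No profitable deviation requires 21/(1−β) ≥ 28 + 8β/(1−β).
Multiplying by (1−β): 21 ≥ 28(1−β) + 8β = 28 − 20β.
So 20β ≥ 7, i.e. β ≥ 7/20.

7/20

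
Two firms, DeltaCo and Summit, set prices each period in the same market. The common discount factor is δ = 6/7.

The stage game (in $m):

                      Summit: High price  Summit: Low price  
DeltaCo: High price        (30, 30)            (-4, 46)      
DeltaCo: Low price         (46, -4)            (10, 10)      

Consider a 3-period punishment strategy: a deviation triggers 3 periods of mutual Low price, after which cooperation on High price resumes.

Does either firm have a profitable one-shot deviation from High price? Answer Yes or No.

Comparing payoff streams over the 4 periods until play realigns: cooperate → 30(1+δ+…+δ^3); deviate → 46 + 10(δ+…+δ^3).
Cooperation is sustained iff (30−10)(δ+…+δ^3) ≥ 46−30.
δ+…+δ^3 = 6/7·(1−(6/7)^3)/(1−6/7) = 2.2216, and (46−30)/(30−10) = 0.8000.
2.2216 ≥ 0.8000, so cooperation is sustainable.

No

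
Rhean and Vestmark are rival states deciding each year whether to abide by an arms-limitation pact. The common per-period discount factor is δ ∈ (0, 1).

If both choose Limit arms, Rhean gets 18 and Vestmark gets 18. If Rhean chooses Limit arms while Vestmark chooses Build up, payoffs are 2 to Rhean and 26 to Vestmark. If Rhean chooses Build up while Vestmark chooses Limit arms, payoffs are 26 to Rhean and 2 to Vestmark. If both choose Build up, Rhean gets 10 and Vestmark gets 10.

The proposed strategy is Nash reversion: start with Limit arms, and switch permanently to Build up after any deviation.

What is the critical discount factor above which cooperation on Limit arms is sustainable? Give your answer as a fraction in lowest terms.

One-period gain from deviating is 26 − 18 = 8. The loss is 18 − 10 = 8 in every subsequent period, with present value 8·δ/(1−δ).
Deviation is unprofitable when 8·δ/(1−δ) ≥ 8, i.e. δ/(1−δ) ≥ 1.
Equivalently δ ≥ 8/(8+8) = 1/2.

1/2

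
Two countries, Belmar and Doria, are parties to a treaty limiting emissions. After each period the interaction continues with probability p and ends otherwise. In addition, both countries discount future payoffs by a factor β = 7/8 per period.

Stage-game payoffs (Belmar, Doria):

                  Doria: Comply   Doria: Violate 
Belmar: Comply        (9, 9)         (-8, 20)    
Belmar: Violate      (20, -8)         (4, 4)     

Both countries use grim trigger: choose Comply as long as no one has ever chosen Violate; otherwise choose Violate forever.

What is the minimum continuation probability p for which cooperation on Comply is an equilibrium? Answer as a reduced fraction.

11/14

Expected continuation weight on next period's payoff is β·p = 7/8·p, which plays the role of the discount factor.
Cooperation requires 7/8·p ≥ (20−9)/(20−4) = 11/16, hence p ≥ 11/14.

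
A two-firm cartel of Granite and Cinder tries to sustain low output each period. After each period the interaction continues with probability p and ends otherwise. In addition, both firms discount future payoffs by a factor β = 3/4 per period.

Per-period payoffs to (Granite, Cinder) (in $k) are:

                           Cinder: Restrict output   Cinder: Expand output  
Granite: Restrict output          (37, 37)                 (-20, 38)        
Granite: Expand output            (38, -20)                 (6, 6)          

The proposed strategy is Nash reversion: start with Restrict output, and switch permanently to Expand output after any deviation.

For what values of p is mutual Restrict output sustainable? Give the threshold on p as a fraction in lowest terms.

With continuation probability p and discount β, the effective per-period discount factor is βp.
Grim-trigger IC: βp ≥ (38−37)/(38−6) = 1/32.
So p ≥ (1/32)/(3/4) = 1/24.

1/24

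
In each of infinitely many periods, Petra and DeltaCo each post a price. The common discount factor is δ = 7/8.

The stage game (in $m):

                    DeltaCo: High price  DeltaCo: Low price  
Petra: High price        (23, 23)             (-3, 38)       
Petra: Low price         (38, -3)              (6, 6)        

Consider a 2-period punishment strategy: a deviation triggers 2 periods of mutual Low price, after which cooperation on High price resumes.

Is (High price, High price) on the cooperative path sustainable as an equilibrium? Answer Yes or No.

IC: δ+…+δ^2 ≥ (38−23)/(23−6) = 15/17.
At δ = 7/8: partial sum = 1.6406 ≥ 0.8824. Cooperation sustainable.

Yes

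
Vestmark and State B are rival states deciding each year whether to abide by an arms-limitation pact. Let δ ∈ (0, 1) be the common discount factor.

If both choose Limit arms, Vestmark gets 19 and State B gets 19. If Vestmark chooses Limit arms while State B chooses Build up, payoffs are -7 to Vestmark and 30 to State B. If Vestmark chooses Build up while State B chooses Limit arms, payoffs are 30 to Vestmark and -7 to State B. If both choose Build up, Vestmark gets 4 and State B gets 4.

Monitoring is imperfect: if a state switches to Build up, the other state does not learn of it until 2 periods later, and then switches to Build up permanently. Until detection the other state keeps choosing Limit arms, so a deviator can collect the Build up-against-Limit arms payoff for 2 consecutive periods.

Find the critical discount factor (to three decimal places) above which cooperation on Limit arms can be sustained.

Deviating for the 2 undetected periods gains 30−19 = 11 per period over cooperation, then loses 19−4 = 15 per period forever once punishment starts.
Gain: 11(1 + δ + … + δ^1); loss: 15·δ^2/(1−δ).
No profitable deviation ⇔ 11(1−δ^2) ≤ 15·δ^2, i.e. δ^2 ≥ 11/(11+15) = 11/26.
Hence δ ≥ (11/26)^(1/2) ≈ 0.650.

0.650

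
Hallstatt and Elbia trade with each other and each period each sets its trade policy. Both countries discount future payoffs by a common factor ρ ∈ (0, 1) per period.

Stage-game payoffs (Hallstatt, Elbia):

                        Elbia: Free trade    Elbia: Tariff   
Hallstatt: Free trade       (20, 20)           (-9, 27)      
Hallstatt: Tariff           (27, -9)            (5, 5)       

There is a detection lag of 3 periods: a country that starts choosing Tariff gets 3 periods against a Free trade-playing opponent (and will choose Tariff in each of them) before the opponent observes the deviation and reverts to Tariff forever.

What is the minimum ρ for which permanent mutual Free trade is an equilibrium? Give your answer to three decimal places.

0.683

The best deviation is to choose Tariff for all 3 undetected periods, earning 27 each, then 5 forever once detected.
Deviation value: 27(1−ρ^3)/(1−ρ) + 5ρ^3/(1−ρ); cooperation value: 20/(1−ρ).
IC: 20 ≥ 27(1−ρ^3) + 5ρ^3 = 27 − 22ρ^3.
So ρ^3 ≥ 7/22, giving ρ ≥ (7/22)^(1/3) ≈ 0.683.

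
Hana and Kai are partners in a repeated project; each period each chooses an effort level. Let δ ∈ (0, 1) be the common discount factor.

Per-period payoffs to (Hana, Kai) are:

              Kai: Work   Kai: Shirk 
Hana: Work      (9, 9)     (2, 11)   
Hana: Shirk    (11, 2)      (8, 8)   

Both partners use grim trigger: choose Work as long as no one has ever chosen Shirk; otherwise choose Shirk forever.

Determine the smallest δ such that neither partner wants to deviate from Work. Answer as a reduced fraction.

2/3

9/(1−δ) ≥ 11 + 8δ/(1−δ)
9 ≥ 11 − 3δ
δ ≥ 2/3.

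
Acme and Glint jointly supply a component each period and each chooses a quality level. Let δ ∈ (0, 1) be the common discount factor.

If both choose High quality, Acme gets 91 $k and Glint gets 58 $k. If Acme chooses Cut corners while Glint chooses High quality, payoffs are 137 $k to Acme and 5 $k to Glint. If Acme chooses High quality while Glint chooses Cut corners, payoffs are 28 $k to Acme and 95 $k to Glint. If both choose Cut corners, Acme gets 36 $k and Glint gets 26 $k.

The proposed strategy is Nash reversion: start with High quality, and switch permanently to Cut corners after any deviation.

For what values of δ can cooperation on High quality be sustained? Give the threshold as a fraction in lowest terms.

Acme: cooperation gives 91 each period; deviation gives 137 once then 36 forever.
  91/(1−δ) ≥ 137 + 36δ/(1−δ) ⇒ δ ≥ 46/101.
Glint: cooperation gives 58 each period; deviation gives 95 once then 26 forever.
  δ ≥ 37/69.
Both must hold, so the binding constraint is Glint's: δ ≥ 37/69.

37/69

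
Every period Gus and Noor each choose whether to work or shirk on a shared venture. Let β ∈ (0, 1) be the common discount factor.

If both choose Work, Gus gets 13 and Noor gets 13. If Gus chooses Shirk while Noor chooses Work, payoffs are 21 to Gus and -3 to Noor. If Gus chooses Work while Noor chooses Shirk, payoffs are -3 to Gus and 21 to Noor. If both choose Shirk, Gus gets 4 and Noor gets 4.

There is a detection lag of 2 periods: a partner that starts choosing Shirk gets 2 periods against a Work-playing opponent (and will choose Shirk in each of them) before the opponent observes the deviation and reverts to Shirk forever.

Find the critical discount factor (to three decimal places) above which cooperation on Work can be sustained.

A deviator earns 21 for 2 periods, then 4 forever; cooperating earns 13 forever. Multiplying the IC by (1−β):
13 ≥ 21(1−β^2) + 4β^2, so 17·β^2 ≥ 8 and β^2 ≥ 8/17.
β ≥ (8/17)^(1/2) ≈ 0.686.

0.686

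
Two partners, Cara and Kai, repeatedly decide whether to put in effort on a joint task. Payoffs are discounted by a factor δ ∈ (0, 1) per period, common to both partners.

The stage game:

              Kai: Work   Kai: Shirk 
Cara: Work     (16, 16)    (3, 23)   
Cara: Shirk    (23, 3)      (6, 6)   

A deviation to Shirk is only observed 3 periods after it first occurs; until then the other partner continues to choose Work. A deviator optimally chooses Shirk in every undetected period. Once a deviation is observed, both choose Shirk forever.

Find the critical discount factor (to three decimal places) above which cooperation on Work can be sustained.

The best deviation is to choose Shirk for all 3 undetected periods, earning 23 each, then 6 forever once detected.
Deviation value: 23(1−δ^3)/(1−δ) + 6δ^3/(1−δ); cooperation value: 16/(1−δ).
IC: 16 ≥ 23(1−δ^3) + 6δ^3 = 23 − 17δ^3.
So δ^3 ≥ 7/17, giving δ ≥ (7/17)^(1/3) ≈ 0.744.

0.744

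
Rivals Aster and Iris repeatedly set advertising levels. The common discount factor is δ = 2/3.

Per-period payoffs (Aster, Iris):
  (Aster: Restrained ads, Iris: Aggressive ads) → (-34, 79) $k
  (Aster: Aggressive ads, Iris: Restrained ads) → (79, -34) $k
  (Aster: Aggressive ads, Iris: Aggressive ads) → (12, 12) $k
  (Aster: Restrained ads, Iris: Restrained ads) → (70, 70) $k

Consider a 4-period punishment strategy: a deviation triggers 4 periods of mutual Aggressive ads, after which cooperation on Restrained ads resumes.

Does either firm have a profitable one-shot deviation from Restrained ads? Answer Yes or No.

A one-shot deviation gives 79 now, then 12 for 4 periods, then back to 70.
Gain from deviating: (79−70) today; loss: (70−12) in each of the next 4 periods.
No-deviation condition: (70−12)(δ+…+δ^4) ≥ 79−70, i.e. δ+…+δ^4 ≥ 9/58.
At δ = 2/3: δ+…+δ^4 = 1.6049 ≥ 0.1552.
So cooperation is sustainable.

No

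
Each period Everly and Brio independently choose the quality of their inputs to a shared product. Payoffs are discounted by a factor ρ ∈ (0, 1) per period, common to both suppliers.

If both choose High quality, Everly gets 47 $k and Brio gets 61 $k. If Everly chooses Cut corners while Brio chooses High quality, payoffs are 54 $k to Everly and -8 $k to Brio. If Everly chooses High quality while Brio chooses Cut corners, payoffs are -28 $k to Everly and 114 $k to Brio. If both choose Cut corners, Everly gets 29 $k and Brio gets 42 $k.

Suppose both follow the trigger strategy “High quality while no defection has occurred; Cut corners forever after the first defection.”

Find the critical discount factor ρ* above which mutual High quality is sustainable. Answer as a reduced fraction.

53/72

Everly's threshold: (54−47)/(54−29) = 7/25.
Brio's threshold: (114−61)/(114−42) = 53/72.
7/25 < 53/72, so Brio binds and ρ* = 53/72.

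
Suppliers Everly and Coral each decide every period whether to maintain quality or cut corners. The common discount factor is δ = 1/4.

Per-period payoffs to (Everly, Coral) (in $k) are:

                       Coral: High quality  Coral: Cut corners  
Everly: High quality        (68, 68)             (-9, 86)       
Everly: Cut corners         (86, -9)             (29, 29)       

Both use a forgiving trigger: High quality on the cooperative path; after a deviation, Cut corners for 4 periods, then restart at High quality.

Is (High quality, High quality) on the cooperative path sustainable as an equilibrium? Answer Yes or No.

No

A one-shot deviation gives 86 now, then 29 for 4 periods, then back to 68.
Gain from deviating: (86−68) today; loss: (68−29) in each of the next 4 periods.
No-deviation condition: (68−29)(δ+…+δ^4) ≥ 86−68, i.e. δ+…+δ^4 ≥ 6/13.
At δ = 1/4: δ+…+δ^4 = 0.3320 < 0.4615.
So cooperation is not sustainable.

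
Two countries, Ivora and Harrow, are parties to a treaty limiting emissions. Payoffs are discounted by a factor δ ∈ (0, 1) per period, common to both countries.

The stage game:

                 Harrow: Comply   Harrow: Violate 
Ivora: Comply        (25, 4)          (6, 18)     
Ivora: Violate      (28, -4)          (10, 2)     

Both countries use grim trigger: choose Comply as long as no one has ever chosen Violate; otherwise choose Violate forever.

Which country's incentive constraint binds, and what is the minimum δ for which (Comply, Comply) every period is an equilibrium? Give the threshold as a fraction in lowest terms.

Harrow; δ ≥ 7/8

Ivora's threshold: (28−25)/(28−10) = 1/6.
Harrow's threshold: (18−4)/(18−2) = 7/8.
1/6 < 7/8, so Harrow binds and δ* = 7/8.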